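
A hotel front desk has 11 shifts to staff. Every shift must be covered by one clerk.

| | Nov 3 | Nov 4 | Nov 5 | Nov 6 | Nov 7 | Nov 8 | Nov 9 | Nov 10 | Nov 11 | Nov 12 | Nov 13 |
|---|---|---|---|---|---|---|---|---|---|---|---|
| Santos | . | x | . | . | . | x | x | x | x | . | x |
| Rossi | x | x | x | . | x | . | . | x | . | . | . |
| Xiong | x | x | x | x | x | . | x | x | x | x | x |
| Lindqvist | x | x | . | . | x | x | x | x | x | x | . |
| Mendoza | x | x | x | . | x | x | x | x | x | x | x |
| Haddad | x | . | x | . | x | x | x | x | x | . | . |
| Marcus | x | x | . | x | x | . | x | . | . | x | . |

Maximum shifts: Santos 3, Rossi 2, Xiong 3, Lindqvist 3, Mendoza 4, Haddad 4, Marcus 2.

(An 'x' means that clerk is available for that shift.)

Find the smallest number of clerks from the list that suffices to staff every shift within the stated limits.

11 slots to fill and no one can take more than 4, so at least ⌈11/4⌉ = 3 clerks are needed.
Xiong, Mendoza, and Haddad alone can cover everything: Nov 3→Mendoza, Nov 4→Xiong, Nov 5→Mendoza, Nov 6→Xiong, Nov 7→Haddad, Nov 8→Mendoza, Nov 9→Haddad, Nov 10→Haddad, Nov 11→Haddad, Nov 12→Xiong, Nov 13→Mendoza.

3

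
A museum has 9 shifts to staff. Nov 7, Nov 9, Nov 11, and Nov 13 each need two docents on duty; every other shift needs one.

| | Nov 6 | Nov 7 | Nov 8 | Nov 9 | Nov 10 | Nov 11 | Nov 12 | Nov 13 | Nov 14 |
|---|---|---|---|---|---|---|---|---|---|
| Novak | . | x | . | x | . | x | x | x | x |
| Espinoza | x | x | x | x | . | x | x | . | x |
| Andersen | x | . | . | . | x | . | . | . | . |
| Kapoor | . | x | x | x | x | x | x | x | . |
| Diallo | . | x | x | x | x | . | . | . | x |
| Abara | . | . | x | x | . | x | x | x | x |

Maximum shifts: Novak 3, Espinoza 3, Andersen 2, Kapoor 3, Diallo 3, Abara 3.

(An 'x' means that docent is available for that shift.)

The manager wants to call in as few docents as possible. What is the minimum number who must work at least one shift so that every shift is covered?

13 slots to fill and no one can take more than 3, so at least ⌈13/3⌉ = 5 docents are needed.
Novak, Espinoza, Andersen, Kapoor, and Diallo alone can cover everything: Nov 6→Espinoza, Nov 7→Kapoor+Diallo, Nov 8→Espinoza, Nov 9→Kapoor+Diallo, Nov 10→Andersen, Nov 11→Novak+Espinoza, Nov 12→Novak, Nov 13→Novak+Kapoor, Nov 14→Diallo.

5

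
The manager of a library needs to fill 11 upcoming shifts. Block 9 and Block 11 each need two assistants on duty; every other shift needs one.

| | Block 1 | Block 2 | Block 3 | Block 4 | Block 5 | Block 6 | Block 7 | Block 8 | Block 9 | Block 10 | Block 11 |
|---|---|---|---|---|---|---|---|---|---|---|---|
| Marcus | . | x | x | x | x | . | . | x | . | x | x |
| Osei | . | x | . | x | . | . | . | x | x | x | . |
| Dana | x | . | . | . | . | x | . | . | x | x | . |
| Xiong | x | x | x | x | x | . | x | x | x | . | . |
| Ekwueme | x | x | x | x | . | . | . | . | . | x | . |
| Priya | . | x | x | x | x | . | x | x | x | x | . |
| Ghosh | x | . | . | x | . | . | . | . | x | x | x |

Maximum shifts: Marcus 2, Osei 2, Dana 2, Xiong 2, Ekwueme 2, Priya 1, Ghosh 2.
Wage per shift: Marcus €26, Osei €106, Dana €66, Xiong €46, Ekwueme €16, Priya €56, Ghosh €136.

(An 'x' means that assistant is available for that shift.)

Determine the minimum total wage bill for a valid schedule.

Block 6 can only be covered by Dana, so that assignment is forced.
Block 11 can only be covered by Marcus and Ghosh, so that assignment is forced.
Picking the cheapest available assistant for each shift independently would cost €508, but that ignores the shift limits.
An optimal schedule: Block 1→Dana, Block 2→Osei, Block 3→Xiong, Block 4→Ekwueme, Block 5→Marcus, Block 6→Dana, Block 7→Xiong, Block 8→Osei, Block 9→Priya+Ghosh, Block 10→Ekwueme, Block 11→Marcus+Ghosh.
Total: 66 + 106 + 46 + 16 + 26 + 66 + 46 + 106 + 56 + 136 + 16 + 26 + 136 = €848.

€848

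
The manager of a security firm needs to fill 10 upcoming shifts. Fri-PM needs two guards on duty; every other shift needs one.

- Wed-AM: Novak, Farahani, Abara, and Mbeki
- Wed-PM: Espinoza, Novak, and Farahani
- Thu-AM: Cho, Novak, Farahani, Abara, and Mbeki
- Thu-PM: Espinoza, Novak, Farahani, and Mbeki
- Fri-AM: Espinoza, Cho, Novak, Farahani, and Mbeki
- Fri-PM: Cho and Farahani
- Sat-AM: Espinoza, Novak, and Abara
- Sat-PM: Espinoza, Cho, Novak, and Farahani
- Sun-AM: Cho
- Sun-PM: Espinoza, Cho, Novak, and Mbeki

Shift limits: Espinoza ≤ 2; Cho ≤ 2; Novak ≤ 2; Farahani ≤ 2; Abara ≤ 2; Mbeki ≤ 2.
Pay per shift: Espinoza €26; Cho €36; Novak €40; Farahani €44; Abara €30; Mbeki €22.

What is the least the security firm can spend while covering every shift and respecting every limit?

Fri-PM can only be covered by Cho and Farahani, so that assignment is forced.
Sun-AM can only be covered by Cho, so that assignment is forced.
Picking the cheapest available guard for each shift independently would cost €304, but that ignores the shift limits.
An optimal schedule: Wed-AM→Abara, Wed-PM→Espinoza, Thu-AM→Abara, Thu-PM→Mbeki, Fri-AM→Novak, Fri-PM→Cho+Farahani, Sat-AM→Espinoza, Sat-PM→Novak, Sun-AM→Cho, Sun-PM→Mbeki.
Total: 30 + 26 + 30 + 22 + 40 + 36 + 44 + 26 + 40 + 36 + 22 = €352.

€352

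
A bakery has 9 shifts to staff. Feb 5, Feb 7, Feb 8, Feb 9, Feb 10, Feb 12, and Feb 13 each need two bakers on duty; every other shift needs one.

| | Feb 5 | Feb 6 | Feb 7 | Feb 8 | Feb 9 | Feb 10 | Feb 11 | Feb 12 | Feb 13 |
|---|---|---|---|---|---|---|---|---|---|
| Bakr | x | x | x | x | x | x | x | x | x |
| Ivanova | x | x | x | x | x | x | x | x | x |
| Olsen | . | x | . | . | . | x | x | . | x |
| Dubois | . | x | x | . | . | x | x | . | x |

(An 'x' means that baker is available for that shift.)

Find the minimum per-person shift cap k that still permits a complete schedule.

5

With 4 bakers and 16 worker-slots to fill, someone must work at least ⌈16/4⌉ = 4 shifts, so k ≥ 4.
k = 4 fails: Shifts {Feb 5, Feb 7, Feb 8, Feb 9, Feb 12} need 10 worker-slots in total, but the bakers available for any of those shifts (Bakr, Ivanova, and Dubois) can supply at most 9 among them. So no valid schedule exists.
k = 5 works: Feb 5→Bakr+Ivanova, Feb 6→Olsen, Feb 7→Bakr+Ivanova, Feb 8→Bakr+Ivanova, Feb 9→Bakr+Ivanova, Feb 10→Olsen+Dubois, Feb 11→Olsen, Feb 12→Bakr+Ivanova, Feb 13→Olsen+Dubois.
Loads: Bakr 5, Ivanova 5, Olsen 4, Dubois 2 — all ≤ 5.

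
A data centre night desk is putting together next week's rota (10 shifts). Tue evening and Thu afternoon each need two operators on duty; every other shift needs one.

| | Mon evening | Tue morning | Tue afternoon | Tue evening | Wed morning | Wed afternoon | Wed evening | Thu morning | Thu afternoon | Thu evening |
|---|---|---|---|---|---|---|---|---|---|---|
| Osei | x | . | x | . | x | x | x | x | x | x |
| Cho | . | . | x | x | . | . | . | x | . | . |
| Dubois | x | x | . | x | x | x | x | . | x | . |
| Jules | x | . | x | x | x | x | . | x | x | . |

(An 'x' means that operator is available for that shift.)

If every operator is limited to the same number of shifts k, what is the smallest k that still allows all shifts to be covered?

3

With 4 operators and 12 worker-slots to fill, someone must work at least ⌈12/4⌉ = 3 shifts, so k ≥ 3.
k = 3 works: Mon evening→Osei, Tue morning→Dubois, Tue afternoon→Cho, Tue evening→Cho+Dubois, Wed morning→Jules, Wed afternoon→Jules, Wed evening→Osei, Thu morning→Cho, Thu afternoon→Dubois+Jules, Thu evening→Osei.
Loads: Osei 3, Cho 3, Dubois 3, Jules 3 — all ≤ 3.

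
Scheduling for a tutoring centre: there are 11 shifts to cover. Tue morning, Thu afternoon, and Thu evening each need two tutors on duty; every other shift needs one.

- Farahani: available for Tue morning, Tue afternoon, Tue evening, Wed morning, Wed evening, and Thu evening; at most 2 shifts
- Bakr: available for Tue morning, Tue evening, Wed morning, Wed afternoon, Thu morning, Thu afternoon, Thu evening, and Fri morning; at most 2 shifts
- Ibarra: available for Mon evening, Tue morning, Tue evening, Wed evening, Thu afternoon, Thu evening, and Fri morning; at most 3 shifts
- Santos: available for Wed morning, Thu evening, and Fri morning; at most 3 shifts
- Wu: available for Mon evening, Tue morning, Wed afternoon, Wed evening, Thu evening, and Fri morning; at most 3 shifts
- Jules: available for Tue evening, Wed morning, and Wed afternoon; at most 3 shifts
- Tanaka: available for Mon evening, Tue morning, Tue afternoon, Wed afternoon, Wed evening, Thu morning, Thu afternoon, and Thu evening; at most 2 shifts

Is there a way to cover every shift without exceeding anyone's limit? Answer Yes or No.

Yes

One valid schedule: Mon evening→Ibarra, Tue morning→Wu+Tanaka, Tue afternoon→Farahani, Tue evening→Farahani, Wed morning→Santos, Wed afternoon→Wu, Wed evening→Ibarra, Thu morning→Bakr, Thu afternoon→Bakr+Ibarra, Thu evening→Santos+Wu, Fri morning→Santos.
Loads: Farahani 2/2, Bakr 2/2, Ibarra 3/3, Santos 3/3, Wu 3/3, Jules 0/3, Tanaka 1/2 — all within limits.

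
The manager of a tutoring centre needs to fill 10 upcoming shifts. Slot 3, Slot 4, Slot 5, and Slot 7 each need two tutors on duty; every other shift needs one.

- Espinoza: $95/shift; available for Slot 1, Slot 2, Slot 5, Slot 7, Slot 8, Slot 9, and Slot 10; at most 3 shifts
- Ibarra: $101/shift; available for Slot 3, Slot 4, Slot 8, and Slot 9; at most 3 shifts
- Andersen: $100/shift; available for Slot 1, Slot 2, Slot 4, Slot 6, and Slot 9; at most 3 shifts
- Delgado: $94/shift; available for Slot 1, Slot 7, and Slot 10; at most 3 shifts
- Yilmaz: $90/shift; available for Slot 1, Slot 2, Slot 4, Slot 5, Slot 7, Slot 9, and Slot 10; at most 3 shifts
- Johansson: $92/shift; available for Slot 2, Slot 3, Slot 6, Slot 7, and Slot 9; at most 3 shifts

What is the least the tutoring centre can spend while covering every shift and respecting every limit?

Slot 3 can only be covered by Ibarra and Johansson, so that assignment is forced.
Slot 5 can only be covered by Espinoza and Yilmaz, so that assignment is forced.
Picking the cheapest available tutor for each shift independently would cost $1297, but that ignores the shift limits.
An optimal schedule: Slot 1→Delgado, Slot 2→Yilmaz, Slot 3→Johansson+Ibarra, Slot 4→Yilmaz+Andersen, Slot 5→Yilmaz+Espinoza, Slot 6→Johansson, Slot 7→Delgado+Espinoza, Slot 8→Espinoza, Slot 9→Johansson, Slot 10→Delgado.
Total: 94 + 90 + 92 + 101 + 90 + 100 + 90 + 95 + 92 + 94 + 95 + 95 + 92 + 94 = $1314.

$1314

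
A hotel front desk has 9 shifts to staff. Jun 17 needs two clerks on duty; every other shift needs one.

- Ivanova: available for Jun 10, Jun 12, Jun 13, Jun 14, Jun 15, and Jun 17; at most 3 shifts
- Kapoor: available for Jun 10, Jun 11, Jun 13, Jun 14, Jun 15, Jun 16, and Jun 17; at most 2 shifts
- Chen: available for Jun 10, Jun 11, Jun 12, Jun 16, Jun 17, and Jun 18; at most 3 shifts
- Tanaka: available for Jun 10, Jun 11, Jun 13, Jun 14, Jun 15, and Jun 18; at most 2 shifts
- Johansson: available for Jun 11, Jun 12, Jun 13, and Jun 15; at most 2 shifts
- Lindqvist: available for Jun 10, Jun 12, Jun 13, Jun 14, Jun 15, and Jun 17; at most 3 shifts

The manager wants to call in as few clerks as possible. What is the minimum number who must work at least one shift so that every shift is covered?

10 slots to fill and no one can take more than 3, so at least ⌈10/3⌉ = 4 clerks are needed.
Ivanova, Kapoor, Chen, and Tanaka alone can cover everything: Jun 10→Chen, Jun 11→Kapoor, Jun 12→Ivanova, Jun 13→Ivanova, Jun 14→Tanaka, Jun 15→Tanaka, Jun 16→Kapoor, Jun 17→Ivanova+Chen, Jun 18→Chen.

4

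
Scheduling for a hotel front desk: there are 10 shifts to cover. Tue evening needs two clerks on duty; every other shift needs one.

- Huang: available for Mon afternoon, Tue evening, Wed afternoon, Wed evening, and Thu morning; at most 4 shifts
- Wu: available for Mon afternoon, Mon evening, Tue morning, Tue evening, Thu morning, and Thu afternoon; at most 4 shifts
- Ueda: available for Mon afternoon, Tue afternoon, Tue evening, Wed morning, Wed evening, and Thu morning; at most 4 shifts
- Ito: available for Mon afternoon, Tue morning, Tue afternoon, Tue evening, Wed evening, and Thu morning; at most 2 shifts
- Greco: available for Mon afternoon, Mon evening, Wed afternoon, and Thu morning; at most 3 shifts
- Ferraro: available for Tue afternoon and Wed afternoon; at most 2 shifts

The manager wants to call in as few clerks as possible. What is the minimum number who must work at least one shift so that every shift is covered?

11 slots to fill and no one can take more than 4, so at least ⌈11/4⌉ = 3 clerks are needed.
Huang, Wu, and Ueda alone can cover everything: Mon afternoon→Huang, Mon evening→Wu, Tue morning→Wu, Tue afternoon→Ueda, Tue evening→Huang+Wu, Wed morning→Ueda, Wed afternoon→Huang, Wed evening→Huang, Thu morning→Ueda, Thu afternoon→Wu.

3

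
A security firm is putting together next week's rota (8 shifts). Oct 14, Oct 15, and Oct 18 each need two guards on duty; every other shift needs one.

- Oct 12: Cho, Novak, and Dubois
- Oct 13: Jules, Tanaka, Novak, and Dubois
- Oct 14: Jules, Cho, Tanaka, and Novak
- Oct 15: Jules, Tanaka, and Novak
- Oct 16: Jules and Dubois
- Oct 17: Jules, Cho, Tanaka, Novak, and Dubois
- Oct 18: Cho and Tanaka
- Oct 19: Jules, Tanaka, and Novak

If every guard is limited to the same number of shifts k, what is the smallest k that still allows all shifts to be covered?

3

With 5 guards and 11 worker-slots to fill, someone must work at least ⌈11/5⌉ = 3 shifts, so k ≥ 3.
k = 3 works: Oct 12→Cho, Oct 13→Tanaka, Oct 14→Cho+Novak, Oct 15→Jules+Tanaka, Oct 16→Jules, Oct 17→Novak, Oct 18→Cho+Tanaka, Oct 19→Jules.
Loads: Jules 3, Cho 3, Tanaka 3, Novak 2, Dubois 0 — all ≤ 3.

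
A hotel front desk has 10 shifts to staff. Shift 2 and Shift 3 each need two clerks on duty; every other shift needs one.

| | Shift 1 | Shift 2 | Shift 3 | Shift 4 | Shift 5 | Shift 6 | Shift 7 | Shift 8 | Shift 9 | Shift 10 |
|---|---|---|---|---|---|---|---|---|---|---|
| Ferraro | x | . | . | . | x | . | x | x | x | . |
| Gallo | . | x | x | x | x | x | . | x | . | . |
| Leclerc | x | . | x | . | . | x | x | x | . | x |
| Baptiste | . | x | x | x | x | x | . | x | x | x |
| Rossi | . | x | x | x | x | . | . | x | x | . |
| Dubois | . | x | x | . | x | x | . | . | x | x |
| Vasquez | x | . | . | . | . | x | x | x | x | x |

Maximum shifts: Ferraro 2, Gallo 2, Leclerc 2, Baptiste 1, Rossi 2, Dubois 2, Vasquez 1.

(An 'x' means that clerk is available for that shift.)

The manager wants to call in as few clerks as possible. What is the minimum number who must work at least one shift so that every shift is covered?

12 slots to fill and no one can take more than 2, so at least ⌈12/2⌉ = 6 clerks are needed.
Any 6 clerks together have capacity at most 2+2+2+2+2+1 = 11 < 12 slots, so 6 can never suffice.
Ferraro, Gallo, Leclerc, Baptiste, Rossi, Dubois, and Vasquez alone can cover everything: Shift 1→Ferraro, Shift 2→Rossi+Dubois, Shift 3→Rossi+Dubois, Shift 4→Gallo, Shift 5→Gallo, Shift 6→Leclerc, Shift 7→Ferraro, Shift 8→Vasquez, Shift 9→Baptiste, Shift 10→Leclerc.

7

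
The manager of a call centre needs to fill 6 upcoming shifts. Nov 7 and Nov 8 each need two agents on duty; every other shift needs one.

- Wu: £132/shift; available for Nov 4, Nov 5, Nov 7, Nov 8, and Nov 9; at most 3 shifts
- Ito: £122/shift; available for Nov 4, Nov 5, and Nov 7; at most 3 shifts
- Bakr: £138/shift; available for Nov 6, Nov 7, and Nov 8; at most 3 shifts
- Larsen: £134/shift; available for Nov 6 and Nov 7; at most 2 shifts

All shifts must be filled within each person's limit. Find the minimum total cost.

£1034

Nov 8 can only be covered by Wu and Bakr, so that assignment is forced.
Nov 9 can only be covered by Wu, so that assignment is forced.
Picking the cheapest available agent for each shift independently would cost £1034, and that bound is achievable.
An optimal schedule: Nov 4→Ito, Nov 5→Ito, Nov 6→Larsen, Nov 7→Ito+Wu, Nov 8→Wu+Bakr, Nov 9→Wu.
Total: 122 + 122 + 134 + 122 + 132 + 132 + 138 + 132 = £1034.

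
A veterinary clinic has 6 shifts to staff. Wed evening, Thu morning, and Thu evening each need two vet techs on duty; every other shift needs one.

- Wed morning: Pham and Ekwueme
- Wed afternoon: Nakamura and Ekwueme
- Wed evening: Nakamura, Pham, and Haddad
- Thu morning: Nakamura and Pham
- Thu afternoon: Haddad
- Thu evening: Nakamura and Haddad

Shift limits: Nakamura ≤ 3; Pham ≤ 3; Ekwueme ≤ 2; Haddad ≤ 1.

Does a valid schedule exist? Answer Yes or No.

No

Total capacity is 9 and 9 slots are needed, so capacity alone doesn't rule it out.
Shifts {Thu afternoon, Thu evening} need 3 worker-slots in total, but the vet techs available for any of those shifts (Nakamura and Haddad) can supply at most 2 among them. So no valid schedule exists.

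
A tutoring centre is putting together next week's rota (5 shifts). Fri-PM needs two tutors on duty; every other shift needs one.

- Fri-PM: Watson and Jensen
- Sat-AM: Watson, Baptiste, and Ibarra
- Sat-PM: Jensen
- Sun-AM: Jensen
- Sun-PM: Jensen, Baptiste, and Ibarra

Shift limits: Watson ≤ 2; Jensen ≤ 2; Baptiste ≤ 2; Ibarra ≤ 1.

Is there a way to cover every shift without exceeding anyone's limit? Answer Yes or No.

Total capacity is 7 and 6 slots are needed, so capacity alone doesn't rule it out.
Shifts {Fri-PM, Sat-PM, Sun-AM} need 4 worker-slots in total, but the tutors available for any of those shifts (Watson and Jensen) can supply at most 3 among them. So no valid schedule exists.

No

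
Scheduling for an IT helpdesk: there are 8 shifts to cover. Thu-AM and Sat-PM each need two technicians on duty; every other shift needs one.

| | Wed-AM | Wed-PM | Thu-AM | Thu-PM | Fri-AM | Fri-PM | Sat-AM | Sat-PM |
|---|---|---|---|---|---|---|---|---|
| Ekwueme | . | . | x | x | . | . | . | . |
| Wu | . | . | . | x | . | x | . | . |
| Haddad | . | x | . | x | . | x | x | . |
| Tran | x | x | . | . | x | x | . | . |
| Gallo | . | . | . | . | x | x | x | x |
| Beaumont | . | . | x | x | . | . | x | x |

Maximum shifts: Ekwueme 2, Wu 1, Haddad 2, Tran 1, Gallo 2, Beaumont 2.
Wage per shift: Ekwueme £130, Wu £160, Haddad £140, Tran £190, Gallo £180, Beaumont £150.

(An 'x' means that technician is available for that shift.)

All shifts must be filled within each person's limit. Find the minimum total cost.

£1550

Wed-AM can only be covered by Tran, so that assignment is forced.
Thu-AM can only be covered by Ekwueme and Beaumont, so that assignment is forced.
Sat-PM can only be covered by Gallo and Beaumont, so that assignment is forced.
Picking the cheapest available technician for each shift independently would cost £1530, but that ignores the shift limits.
An optimal schedule: Wed-AM→Tran, Wed-PM→Haddad, Thu-AM→Ekwueme+Beaumont, Thu-PM→Ekwueme, Fri-AM→Gallo, Fri-PM→Wu, Sat-AM→Haddad, Sat-PM→Gallo+Beaumont.
Total: 190 + 140 + 130 + 150 + 130 + 180 + 160 + 140 + 180 + 150 = £1550.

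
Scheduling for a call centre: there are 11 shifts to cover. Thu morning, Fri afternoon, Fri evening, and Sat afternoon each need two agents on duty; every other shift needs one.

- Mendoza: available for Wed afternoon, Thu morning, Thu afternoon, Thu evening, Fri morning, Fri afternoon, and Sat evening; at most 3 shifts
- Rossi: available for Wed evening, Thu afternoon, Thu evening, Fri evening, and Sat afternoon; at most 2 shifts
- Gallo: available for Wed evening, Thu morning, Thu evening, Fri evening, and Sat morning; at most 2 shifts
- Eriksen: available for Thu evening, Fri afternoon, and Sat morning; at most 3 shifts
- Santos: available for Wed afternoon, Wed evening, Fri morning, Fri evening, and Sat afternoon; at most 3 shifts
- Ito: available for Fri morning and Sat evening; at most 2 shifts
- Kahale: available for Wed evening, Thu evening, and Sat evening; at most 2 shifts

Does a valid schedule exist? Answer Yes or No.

Yes

Thu morning can only be covered by Mendoza and Gallo, so that assignment is forced.
Fri afternoon can only be covered by Mendoza and Eriksen, so that assignment is forced.
Sat afternoon can only be covered by Rossi and Santos, so that assignment is forced.
One valid schedule: Wed afternoon→Mendoza, Wed evening→Kahale, Thu morning→Mendoza+Gallo, Thu afternoon→Rossi, Thu evening→Eriksen, Fri morning→Santos, Fri afternoon→Mendoza+Eriksen, Fri evening→Gallo+Santos, Sat morning→Eriksen, Sat afternoon→Rossi+Santos, Sat evening→Ito.
Loads: Mendoza 3/3, Rossi 2/2, Gallo 2/2, Eriksen 3/3, Santos 3/3, Ito 1/2, Kahale 1/2 — all within limits.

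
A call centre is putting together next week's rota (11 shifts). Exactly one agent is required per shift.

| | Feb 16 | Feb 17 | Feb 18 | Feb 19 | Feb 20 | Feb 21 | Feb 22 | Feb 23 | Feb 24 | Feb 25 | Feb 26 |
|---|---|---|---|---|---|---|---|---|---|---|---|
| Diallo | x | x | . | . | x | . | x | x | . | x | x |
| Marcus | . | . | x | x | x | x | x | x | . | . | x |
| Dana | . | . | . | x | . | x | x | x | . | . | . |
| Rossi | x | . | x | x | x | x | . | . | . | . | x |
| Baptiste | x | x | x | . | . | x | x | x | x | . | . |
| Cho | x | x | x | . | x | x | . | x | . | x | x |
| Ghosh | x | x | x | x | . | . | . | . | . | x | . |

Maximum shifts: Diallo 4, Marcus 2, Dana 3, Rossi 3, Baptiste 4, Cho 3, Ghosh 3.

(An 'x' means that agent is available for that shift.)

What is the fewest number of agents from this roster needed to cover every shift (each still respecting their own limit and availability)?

11 slots to fill and no one can take more than 4, so at least ⌈11/4⌉ = 3 agents are needed.
Diallo, Dana, and Baptiste alone can cover everything: Feb 16→Diallo, Feb 17→Baptiste, Feb 18→Baptiste, Feb 19→Dana, Feb 20→Diallo, Feb 21→Dana, Feb 22→Dana, Feb 23→Baptiste, Feb 24→Baptiste, Feb 25→Diallo, Feb 26→Diallo.

3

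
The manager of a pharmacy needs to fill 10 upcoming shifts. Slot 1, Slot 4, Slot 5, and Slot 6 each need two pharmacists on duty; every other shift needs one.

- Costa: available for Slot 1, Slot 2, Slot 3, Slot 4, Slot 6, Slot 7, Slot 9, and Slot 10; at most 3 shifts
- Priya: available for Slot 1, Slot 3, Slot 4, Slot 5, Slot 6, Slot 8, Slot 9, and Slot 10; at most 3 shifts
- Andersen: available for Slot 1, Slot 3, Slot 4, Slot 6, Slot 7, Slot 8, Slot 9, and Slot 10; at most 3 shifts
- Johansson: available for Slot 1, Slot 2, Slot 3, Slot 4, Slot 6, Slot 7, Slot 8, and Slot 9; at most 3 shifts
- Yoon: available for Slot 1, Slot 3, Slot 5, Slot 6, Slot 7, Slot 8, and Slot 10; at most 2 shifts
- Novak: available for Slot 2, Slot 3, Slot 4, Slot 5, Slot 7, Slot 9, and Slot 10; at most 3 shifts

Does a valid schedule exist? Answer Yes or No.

One valid schedule: Slot 1→Andersen+Johansson, Slot 2→Costa, Slot 3→Andersen, Slot 4→Andersen+Johansson, Slot 5→Priya+Yoon, Slot 6→Johansson+Yoon, Slot 7→Costa, Slot 8→Priya, Slot 9→Costa, Slot 10→Priya.
Loads: Costa 3/3, Priya 3/3, Andersen 3/3, Johansson 3/3, Yoon 2/2, Novak 0/3 — all within limits.

Yes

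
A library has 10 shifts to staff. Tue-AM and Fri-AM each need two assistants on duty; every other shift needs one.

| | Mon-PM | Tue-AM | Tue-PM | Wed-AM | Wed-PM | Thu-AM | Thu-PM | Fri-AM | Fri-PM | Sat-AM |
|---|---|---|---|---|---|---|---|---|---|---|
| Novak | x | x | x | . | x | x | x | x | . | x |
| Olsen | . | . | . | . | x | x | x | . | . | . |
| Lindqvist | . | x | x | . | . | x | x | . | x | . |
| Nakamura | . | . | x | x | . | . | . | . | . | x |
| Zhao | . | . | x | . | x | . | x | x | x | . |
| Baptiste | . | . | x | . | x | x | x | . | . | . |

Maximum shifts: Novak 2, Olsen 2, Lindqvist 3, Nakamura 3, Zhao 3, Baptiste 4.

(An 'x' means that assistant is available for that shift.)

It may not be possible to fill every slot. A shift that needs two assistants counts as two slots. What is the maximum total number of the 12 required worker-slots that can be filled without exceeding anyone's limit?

Total capacity across all assistants is 2+2+3+3+3+4 = 17, and 12 slots are needed, so at most 12 can be filled.
Shifts {Mon-PM, Tue-AM, Fri-AM} need 5 slots but only Novak, Lindqvist, and Zhao are available for them, supplying at most 4 — so at least 1 slot must go unfilled.
An assignment achieving 11: Mon-PM→Novak, Tue-AM→Novak+Lindqvist, Tue-PM→Lindqvist, Wed-AM→Nakamura, Wed-PM→Olsen, Thu-AM→Olsen, Thu-PM→Zhao, Fri-AM→Zhao, Fri-PM→Lindqvist, Sat-AM→Nakamura.
Loads: Novak 2/2, Olsen 2/2, Lindqvist 3/3, Nakamura 2/3, Zhao 2/3, Baptiste 0/4.

11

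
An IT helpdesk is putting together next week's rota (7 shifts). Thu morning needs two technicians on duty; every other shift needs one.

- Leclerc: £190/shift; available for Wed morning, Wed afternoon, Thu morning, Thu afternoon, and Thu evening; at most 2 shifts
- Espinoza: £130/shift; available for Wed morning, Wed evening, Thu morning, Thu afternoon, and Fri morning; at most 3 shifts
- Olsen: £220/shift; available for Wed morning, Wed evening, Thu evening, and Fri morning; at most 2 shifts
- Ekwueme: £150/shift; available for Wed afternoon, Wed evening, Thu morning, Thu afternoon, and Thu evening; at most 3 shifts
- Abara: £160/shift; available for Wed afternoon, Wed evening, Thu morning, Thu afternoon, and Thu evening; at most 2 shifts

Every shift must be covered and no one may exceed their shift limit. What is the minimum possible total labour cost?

£1160

Picking the cheapest available technician for each shift independently would cost £1100, but that ignores the shift limits.
An optimal schedule: Wed morning→Espinoza, Wed afternoon→Ekwueme, Wed evening→Espinoza, Thu morning→Ekwueme+Abara, Thu afternoon→Ekwueme, Thu evening→Abara, Fri morning→Espinoza.
Total: 130 + 150 + 130 + 150 + 160 + 150 + 160 + 130 = £1160.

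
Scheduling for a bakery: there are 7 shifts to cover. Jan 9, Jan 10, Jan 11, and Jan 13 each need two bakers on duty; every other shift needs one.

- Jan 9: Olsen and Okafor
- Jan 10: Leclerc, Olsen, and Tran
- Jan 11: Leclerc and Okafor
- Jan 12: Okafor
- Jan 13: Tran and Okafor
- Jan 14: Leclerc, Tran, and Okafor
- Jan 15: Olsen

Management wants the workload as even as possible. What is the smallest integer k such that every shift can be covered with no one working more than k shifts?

With 4 bakers and 11 worker-slots to fill, someone must work at least ⌈11/4⌉ = 3 shifts, so k ≥ 3.
k = 3 fails: Shifts {Jan 9, Jan 11, Jan 12, Jan 13} need 7 worker-slots in total, but the bakers available for any of those shifts (Leclerc, Olsen, Tran, and Okafor) can supply at most 6 among them. So no valid schedule exists.
k = 4 works: Jan 9→Olsen+Okafor, Jan 10→Leclerc+Olsen, Jan 11→Leclerc+Okafor, Jan 12→Okafor, Jan 13→Tran+Okafor, Jan 14→Leclerc, Jan 15→Olsen.
Loads: Leclerc 3, Olsen 3, Tran 1, Okafor 4 — all ≤ 4.

4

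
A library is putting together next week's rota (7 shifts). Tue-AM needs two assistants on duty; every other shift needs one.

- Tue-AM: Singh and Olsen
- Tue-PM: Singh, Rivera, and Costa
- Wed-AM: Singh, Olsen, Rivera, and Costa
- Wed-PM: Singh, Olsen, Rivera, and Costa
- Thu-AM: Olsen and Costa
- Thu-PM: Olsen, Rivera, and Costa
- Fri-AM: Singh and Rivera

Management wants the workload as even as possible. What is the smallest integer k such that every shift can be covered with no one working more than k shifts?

With 4 assistants and 8 worker-slots to fill, someone must work at least ⌈8/4⌉ = 2 shifts, so k ≥ 2.
k = 2 works: Tue-AM→Singh+Olsen, Tue-PM→Rivera, Wed-AM→Costa, Wed-PM→Costa, Thu-AM→Olsen, Thu-PM→Rivera, Fri-AM→Singh.
Loads: Singh 2, Olsen 2, Rivera 2, Costa 2 — all ≤ 2.

2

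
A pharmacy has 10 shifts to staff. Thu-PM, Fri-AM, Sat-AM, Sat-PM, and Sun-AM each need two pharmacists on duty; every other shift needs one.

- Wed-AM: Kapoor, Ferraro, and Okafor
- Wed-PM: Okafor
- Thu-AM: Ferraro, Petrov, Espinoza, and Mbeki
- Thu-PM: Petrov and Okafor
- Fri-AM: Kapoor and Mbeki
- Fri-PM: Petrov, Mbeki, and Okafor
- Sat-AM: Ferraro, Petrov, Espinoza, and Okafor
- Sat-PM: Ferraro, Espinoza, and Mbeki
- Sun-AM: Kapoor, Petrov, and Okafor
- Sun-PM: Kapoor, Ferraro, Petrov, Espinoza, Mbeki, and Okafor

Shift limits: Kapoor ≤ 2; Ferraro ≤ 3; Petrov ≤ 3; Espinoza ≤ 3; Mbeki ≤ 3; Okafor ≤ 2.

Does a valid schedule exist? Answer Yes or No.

Yes

Wed-PM can only be covered by Okafor, so that assignment is forced.
Thu-PM can only be covered by Petrov and Okafor, so that assignment is forced.
Fri-AM can only be covered by Kapoor and Mbeki, so that assignment is forced.
One valid schedule: Wed-AM→Ferraro, Wed-PM→Okafor, Thu-AM→Espinoza, Thu-PM→Petrov+Okafor, Fri-AM→Kapoor+Mbeki, Fri-PM→Petrov, Sat-AM→Ferraro+Espinoza, Sat-PM→Ferraro+Espinoza, Sun-AM→Kapoor+Petrov, Sun-PM→Mbeki.
Loads: Kapoor 2/2, Ferraro 3/3, Petrov 3/3, Espinoza 3/3, Mbeki 2/3, Okafor 2/2 — all within limits.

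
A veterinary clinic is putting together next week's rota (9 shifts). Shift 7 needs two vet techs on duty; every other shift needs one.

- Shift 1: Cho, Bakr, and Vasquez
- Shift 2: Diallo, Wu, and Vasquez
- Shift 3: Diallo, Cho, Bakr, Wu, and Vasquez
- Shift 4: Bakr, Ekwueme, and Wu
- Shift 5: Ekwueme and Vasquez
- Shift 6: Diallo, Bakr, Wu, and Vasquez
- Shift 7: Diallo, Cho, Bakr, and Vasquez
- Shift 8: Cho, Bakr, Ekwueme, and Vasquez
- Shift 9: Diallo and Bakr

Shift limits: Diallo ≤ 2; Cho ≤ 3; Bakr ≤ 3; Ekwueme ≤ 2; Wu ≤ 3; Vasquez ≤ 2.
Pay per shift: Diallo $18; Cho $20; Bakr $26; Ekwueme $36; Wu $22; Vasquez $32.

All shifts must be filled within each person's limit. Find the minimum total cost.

Picking the cheapest available vet tech for each shift independently would cost $204, but that ignores the shift limits.
An optimal schedule: Shift 1→Cho, Shift 2→Diallo, Shift 3→Wu, Shift 4→Wu, Shift 5→Vasquez, Shift 6→Wu, Shift 7→Cho+Bakr, Shift 8→Cho, Shift 9→Diallo.
Total: 20 + 18 + 22 + 22 + 32 + 22 + 20 + 26 + 20 + 18 = $220.

$220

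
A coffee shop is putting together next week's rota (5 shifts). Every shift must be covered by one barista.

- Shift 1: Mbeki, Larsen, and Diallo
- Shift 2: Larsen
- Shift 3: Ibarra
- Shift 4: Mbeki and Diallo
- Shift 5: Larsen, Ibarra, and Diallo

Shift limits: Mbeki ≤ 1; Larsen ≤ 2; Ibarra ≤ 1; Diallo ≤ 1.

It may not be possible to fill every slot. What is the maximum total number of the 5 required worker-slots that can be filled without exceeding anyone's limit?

Total capacity across all baristas is 1+2+1+1 = 5, and 5 slots are needed, so at most 5 can be filled.
An assignment achieving 5: Shift 1→Larsen, Shift 2→Larsen, Shift 3→Ibarra, Shift 4→Mbeki, Shift 5→Diallo.
Loads: Mbeki 1/1, Larsen 2/2, Ibarra 1/1, Diallo 1/1.

5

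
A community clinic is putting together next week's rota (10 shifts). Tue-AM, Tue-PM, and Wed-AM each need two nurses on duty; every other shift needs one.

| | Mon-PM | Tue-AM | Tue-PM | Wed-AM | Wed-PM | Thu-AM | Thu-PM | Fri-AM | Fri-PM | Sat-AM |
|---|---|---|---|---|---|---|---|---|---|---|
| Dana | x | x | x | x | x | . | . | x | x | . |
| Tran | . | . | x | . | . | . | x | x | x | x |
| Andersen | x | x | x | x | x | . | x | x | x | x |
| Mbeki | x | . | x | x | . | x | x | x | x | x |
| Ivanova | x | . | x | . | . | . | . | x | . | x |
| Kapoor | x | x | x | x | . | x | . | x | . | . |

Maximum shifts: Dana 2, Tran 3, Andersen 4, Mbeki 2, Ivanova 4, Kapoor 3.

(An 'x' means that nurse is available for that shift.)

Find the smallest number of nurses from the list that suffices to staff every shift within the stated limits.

13 slots to fill and no one can take more than 4, so at least ⌈13/4⌉ = 4 nurses are needed.
Dana, Andersen, Ivanova, and Kapoor alone can cover everything: Mon-PM→Ivanova, Tue-AM→Andersen+Kapoor, Tue-PM→Andersen+Ivanova, Wed-AM→Andersen+Kapoor, Wed-PM→Dana, Thu-AM→Kapoor, Thu-PM→Andersen, Fri-AM→Ivanova, Fri-PM→Dana, Sat-AM→Ivanova.

4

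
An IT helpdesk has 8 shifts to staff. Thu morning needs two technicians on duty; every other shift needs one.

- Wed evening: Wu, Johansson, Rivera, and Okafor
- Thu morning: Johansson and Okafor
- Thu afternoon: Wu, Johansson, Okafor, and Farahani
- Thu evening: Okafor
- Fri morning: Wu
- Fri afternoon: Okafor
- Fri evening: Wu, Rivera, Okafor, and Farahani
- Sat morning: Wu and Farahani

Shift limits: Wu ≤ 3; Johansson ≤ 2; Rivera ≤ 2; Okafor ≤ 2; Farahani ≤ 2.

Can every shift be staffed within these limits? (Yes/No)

Total capacity is 11 and 9 slots are needed, so capacity alone doesn't rule it out.
Shifts {Thu morning, Thu evening, Fri afternoon} need 4 worker-slots in total, but the technicians available for any of those shifts (Johansson and Okafor) can supply at most 3 among them. So no valid schedule exists.

No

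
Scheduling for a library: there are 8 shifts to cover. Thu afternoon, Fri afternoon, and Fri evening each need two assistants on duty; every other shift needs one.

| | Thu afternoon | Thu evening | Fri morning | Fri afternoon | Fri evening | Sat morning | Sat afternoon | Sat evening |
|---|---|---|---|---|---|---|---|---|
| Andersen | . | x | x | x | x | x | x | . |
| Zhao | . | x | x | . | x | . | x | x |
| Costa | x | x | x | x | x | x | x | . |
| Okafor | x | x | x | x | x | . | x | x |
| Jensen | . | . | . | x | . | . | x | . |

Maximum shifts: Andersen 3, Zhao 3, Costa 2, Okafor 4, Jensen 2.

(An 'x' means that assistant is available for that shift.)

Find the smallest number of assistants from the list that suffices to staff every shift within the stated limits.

4

11 slots to fill and no one can take more than 4, so at least ⌈11/4⌉ = 3 assistants are needed.
Any 3 assistants together have capacity at most 4+3+3 = 10 < 11 slots, so 3 can never suffice.
Andersen, Zhao, Costa, and Okafor alone can cover everything: Thu afternoon→Costa+Okafor, Thu evening→Andersen, Fri morning→Zhao, Fri afternoon→Andersen+Costa, Fri evening→Zhao+Okafor, Sat morning→Andersen, Sat afternoon→Okafor, Sat evening→Zhao.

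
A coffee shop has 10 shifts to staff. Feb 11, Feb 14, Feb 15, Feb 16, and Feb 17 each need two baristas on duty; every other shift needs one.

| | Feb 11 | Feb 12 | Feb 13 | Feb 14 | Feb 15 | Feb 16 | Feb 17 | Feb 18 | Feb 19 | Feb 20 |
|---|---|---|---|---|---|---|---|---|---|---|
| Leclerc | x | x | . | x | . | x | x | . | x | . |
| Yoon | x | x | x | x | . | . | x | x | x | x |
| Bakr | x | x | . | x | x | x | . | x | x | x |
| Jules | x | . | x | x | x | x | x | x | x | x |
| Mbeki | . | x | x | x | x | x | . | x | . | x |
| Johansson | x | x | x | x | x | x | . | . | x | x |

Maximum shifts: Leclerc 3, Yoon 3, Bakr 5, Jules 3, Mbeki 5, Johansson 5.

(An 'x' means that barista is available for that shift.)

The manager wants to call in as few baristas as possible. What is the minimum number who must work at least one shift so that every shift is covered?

4

15 slots to fill and no one can take more than 5, so at least ⌈15/5⌉ = 3 baristas are needed.
No set of 3 baristas can cover every shift (each such set leaves at least one shift with no one available or exceeds a cap).
Leclerc, Yoon, Bakr, and Mbeki alone can cover everything: Feb 11→Leclerc+Yoon, Feb 12→Mbeki, Feb 13→Yoon, Feb 14→Bakr+Mbeki, Feb 15→Bakr+Mbeki, Feb 16→Leclerc+Bakr, Feb 17→Leclerc+Yoon, Feb 18→Bakr, Feb 19→Bakr, Feb 20→Mbeki.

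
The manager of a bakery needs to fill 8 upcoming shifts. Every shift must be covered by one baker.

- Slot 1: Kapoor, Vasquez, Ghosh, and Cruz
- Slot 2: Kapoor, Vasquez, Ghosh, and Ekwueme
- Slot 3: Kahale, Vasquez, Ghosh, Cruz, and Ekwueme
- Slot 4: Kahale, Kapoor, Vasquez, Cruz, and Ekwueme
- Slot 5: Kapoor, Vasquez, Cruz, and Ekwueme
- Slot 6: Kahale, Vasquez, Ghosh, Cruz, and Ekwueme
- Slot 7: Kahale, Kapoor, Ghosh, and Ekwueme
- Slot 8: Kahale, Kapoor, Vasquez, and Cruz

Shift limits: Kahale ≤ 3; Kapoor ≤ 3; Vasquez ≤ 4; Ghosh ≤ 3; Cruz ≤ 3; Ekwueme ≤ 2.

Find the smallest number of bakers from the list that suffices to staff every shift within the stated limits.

3

8 slots to fill and no one can take more than 4, so at least ⌈8/4⌉ = 2 bakers are needed.
Any 2 bakers together have capacity at most 4+3 = 7 < 8 slots, so 2 can never suffice.
Kahale, Kapoor, and Vasquez alone can cover everything: Slot 1→Kapoor, Slot 2→Kapoor, Slot 3→Kahale, Slot 4→Vasquez, Slot 5→Kapoor, Slot 6→Kahale, Slot 7→Kahale, Slot 8→Vasquez.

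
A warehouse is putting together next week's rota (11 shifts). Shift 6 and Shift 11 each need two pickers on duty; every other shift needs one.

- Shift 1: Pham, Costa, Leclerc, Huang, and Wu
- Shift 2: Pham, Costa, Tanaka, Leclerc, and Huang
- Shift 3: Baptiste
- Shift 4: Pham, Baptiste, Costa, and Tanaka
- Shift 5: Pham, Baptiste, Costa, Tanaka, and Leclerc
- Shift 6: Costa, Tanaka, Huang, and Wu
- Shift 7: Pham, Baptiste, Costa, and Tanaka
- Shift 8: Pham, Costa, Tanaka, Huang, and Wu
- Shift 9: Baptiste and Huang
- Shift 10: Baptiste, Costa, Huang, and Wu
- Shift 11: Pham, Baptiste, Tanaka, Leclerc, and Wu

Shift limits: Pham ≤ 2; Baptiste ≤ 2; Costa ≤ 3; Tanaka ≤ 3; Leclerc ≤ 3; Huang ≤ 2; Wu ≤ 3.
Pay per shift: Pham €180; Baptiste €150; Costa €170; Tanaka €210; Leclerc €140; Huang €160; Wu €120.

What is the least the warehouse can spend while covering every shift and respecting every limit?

Shift 3 can only be covered by Baptiste, so that assignment is forced.
Picking the cheapest available picker for each shift independently would cost €1780, but that ignores the shift limits.
An optimal schedule: Shift 1→Wu, Shift 2→Leclerc, Shift 3→Baptiste, Shift 4→Costa, Shift 5→Leclerc, Shift 6→Huang+Costa, Shift 7→Costa, Shift 8→Huang, Shift 9→Baptiste, Shift 10→Wu, Shift 11→Wu+Leclerc.
Total: 120 + 140 + 150 + 170 + 140 + 160 + 170 + 170 + 160 + 150 + 120 + 120 + 140 = €1910.

€1910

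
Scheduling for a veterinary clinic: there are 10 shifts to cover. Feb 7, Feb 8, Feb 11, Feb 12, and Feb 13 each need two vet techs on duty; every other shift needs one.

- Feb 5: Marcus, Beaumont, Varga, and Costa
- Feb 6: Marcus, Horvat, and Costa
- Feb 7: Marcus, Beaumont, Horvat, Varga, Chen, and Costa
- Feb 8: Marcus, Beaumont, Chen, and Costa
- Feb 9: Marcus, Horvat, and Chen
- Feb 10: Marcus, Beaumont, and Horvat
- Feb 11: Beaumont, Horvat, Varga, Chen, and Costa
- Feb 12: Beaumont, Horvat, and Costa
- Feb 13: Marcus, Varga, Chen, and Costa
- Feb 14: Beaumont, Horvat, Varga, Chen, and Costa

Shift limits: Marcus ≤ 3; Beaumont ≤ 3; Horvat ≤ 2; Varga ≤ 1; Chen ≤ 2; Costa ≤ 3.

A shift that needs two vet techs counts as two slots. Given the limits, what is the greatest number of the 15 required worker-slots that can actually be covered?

14

Total capacity across all vet techs is 3+3+2+1+2+3 = 14, and 15 slots are needed, so at most 14 can be filled.
An assignment achieving 14: Feb 5→Beaumont, Feb 6→Marcus, Feb 7→Costa, Feb 8→Beaumont+Chen, Feb 9→Marcus, Feb 10→Marcus, Feb 11→Horvat+Costa, Feb 12→Beaumont+Horvat, Feb 13→Varga+Chen, Feb 14→Costa.
Loads: Marcus 3/3, Beaumont 3/3, Horvat 2/2, Varga 1/1, Chen 2/2, Costa 3/3.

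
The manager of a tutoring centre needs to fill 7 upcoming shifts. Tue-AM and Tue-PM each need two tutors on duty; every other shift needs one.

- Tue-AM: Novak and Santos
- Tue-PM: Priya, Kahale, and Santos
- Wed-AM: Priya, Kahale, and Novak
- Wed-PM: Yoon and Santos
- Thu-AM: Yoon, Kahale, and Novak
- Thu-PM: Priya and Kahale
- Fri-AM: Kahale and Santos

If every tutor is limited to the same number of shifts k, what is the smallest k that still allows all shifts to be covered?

With 5 tutors and 9 worker-slots to fill, someone must work at least ⌈9/5⌉ = 2 shifts, so k ≥ 2.
k = 2 works: Tue-AM→Novak+Santos, Tue-PM→Priya+Kahale, Wed-AM→Novak, Wed-PM→Yoon, Thu-AM→Yoon, Thu-PM→Priya, Fri-AM→Kahale.
Loads: Priya 2, Yoon 2, Kahale 2, Novak 2, Santos 1 — all ≤ 2.

2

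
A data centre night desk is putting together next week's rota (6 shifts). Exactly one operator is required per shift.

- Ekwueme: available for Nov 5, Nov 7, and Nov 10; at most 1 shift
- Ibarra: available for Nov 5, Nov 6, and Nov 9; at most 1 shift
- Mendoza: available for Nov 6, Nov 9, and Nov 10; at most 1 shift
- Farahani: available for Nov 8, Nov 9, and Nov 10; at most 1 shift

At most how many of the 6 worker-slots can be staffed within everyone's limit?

4

Total capacity across all operators is 1+1+1+1 = 4, and 6 slots are needed, so at most 4 can be filled.
An assignment achieving 4: Nov 5→Ibarra, Nov 6→Mendoza, Nov 7→Ekwueme, Nov 8→Farahani.
Loads: Ekwueme 1/1, Ibarra 1/1, Mendoza 1/1, Farahani 1/1.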